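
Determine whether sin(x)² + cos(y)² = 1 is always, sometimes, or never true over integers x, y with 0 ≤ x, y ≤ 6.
It holds at (x, y) = (1, 1) (both sides equal 1), but fails at (x, y) = (1, 2) (LHS = cos(2)² + sin(1)² ≈ 0.8813, RHS = 1).

Answer: Sometimes true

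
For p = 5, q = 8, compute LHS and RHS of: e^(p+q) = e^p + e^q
LHS = e^(5+8) = e^13 ≈ 442413.4
RHS = e^5 + e^8 ≈ 3129

LHS ≠ RHS (they differ by about 439284.0), so the equation does not hold here.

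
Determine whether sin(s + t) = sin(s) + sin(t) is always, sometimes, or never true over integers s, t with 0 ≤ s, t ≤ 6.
Sometimes true

It holds at (s, t) = (0, 4) (both sides equal sin(4) ≈ -0.7568), but fails at (s, t) = (6, 4) (LHS = sin(10) ≈ -0.544, RHS = sin(4) + sin(6) ≈ -1.036).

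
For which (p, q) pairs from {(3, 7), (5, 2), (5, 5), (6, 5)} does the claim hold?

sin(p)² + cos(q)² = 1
Testing each pair:
(3, 7): LHS = sin(3)² + cos(7)² ≈ 0.5883, RHS = 1 → fails
(5, 2): LHS = cos(2)² + sin(5)² ≈ 1.093, RHS = 1 → fails
(5, 5): LHS = cos(5)² + sin(5)² = 1, RHS = 1 → holds
(6, 5): LHS = sin(6)² + cos(5)² ≈ 0.1585, RHS = 1 → fails

1 of 4 pairs satisfies the claim.

Answer: (5, 5)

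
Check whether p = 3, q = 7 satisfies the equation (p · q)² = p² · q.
Substituting p = 3, q = 7:

LHS = (3 · 7)² = 441
RHS = 3² · 7 = 63

LHS ≠ RHS, so the equation does not hold at this point.

Answer: Fails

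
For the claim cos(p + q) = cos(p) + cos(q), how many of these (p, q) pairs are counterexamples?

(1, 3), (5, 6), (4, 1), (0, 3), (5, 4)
5

Testing each pair:
(1, 3): LHS = cos(4) ≈ -0.6536, RHS = cos(3) + cos(1) ≈ -0.4497 → counterexample
(5, 6): LHS = cos(11) ≈ 0.004426, RHS = cos(5) + cos(6) ≈ 1.244 → counterexample
(4, 1): LHS = cos(5) ≈ 0.2837, RHS = cos(4) + cos(1) ≈ -0.1133 → counterexample
(0, 3): LHS = cos(3) ≈ -0.99, RHS = cos(3) + 1 ≈ 0.01001 → counterexample
(5, 4): LHS = cos(9) ≈ -0.9111, RHS = cos(4) + cos(5) ≈ -0.37 → counterexample

That makes 5 counterexamples.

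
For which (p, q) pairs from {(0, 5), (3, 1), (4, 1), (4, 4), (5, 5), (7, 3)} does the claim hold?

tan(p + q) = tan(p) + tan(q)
(0, 5)

Testing each pair:
(0, 5): LHS = tan(5) ≈ -3.381, RHS = tan(5) ≈ -3.381 → holds
(3, 1): LHS = tan(4) ≈ 1.158, RHS = tan(3) + tan(1) ≈ 1.415 → fails
(4, 1): LHS = tan(5) ≈ -3.381, RHS = tan(4) + tan(1) ≈ 2.715 → fails
(4, 4): LHS = tan(8) ≈ -6.8, RHS = 2·tan(4) ≈ 2.316 → fails
(5, 5): LHS = tan(10) ≈ 0.6484, RHS = 2·tan(5) ≈ -6.761 → fails
(7, 3): LHS = tan(10) ≈ 0.6484, RHS = tan(3) + tan(7) ≈ 0.7289 → fails

1 of 6 pairs satisfies the claim.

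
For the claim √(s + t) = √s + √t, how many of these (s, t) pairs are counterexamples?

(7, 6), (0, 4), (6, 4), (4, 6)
3

Testing each pair:
(7, 6): LHS = √(13) ≈ 3.606, RHS = √(6) + √(7) ≈ 5.095 → counterexample
(0, 4): LHS = 2, RHS = 2 → satisfies claim
(6, 4): LHS = √(10) ≈ 3.162, RHS = 2 + √(6) ≈ 4.449 → counterexample
(4, 6): LHS = √(10) ≈ 3.162, RHS = 2 + √(6) ≈ 4.449 → counterexample

That makes 3 counterexamples.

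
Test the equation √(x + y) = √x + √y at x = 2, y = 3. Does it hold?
Substituting x = 2, y = 3:

LHS = √(2 + 3) = √(5) ≈ 2.236
RHS = √2 + √3 = √(2) + √(3) ≈ 3.146

LHS ≠ RHS, so the equation does not hold at this point.

Answer: Fails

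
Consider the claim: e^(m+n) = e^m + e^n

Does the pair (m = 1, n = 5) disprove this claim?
Substituting m = 1, n = 5:
LHS = e^(1+5) = e^6 ≈ 403.4
RHS = e^1 + e^5 = e + e^5 ≈ 151.1

Since LHS ≠ RHS, this pair disproves the claim.

Answer: Yes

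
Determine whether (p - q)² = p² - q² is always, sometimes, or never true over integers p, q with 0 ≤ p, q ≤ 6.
Sometimes true

It holds at (p, q) = (2, 2) (both sides equal 0), but fails at (p, q) = (0, 4) (LHS = 16, RHS = -16).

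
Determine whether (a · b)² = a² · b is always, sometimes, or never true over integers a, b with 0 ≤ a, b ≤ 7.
It holds at (a, b) = (0, 0) (both sides equal 0), but fails at (a, b) = (4, 6) (LHS = 576, RHS = 96).

Answer: Sometimes true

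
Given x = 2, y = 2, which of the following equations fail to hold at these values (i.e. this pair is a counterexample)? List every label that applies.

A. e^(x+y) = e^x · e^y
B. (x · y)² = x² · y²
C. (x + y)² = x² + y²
Evaluating each claim at the given values:
A. LHS = e^4 ≈ 54.6, RHS = e^4 ≈ 54.6 → holds here (LHS = RHS)
B. LHS = 16, RHS = 16 → holds here (LHS = RHS)
C. LHS = 16, RHS = 8 → fails here (LHS ≠ RHS)

Answer: C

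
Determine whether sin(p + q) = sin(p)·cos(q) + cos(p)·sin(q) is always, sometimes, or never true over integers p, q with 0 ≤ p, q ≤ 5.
Always true

The identity holds for every pair in the range. For instance at (p, q) = (4, 0): both sides equal sin(4) ≈ -0.7568.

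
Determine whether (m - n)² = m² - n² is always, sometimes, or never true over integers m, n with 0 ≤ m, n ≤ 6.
Sometimes true

It holds at (m, n) = (5, 0) (both sides equal 25), but fails at (m, n) = (0, 4) (LHS = 16, RHS = -16).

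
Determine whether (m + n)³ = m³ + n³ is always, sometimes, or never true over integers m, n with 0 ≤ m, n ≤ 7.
It holds at (m, n) = (0, 4) (both sides equal 64), but fails at (m, n) = (6, 7) (LHS = 2197, RHS = 559).

Answer: Sometimes true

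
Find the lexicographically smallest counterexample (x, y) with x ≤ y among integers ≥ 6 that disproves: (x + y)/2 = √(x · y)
(x, y) = (6, 7)

At (6, 6): both sides equal 6, so it holds there.

Substituting (6, 7) into the claim:
LHS = (6 + 7)/2 = 13/2
RHS = √(6 · 7) = √(42) ≈ 6.481

Since LHS ≠ RHS, this pair disproves the claim, and no lexicographically smaller pair (x ≤ y, integers ≥ 6) does.

For instance (6, 11) is also a counterexample (LHS = 17/2, RHS = √(66) ≈ 8.124), but it's lexicographically larger.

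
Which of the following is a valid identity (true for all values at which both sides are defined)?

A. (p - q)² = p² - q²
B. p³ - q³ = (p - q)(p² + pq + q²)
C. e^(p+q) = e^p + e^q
B

A: fails at (0, 1) — LHS = 1, RHS = -1.
B: holds — e.g. at (1, 4), both sides equal -63.
C: fails at (1, 5) — LHS = e^6 ≈ 403.4, RHS = e + e^5 ≈ 151.1.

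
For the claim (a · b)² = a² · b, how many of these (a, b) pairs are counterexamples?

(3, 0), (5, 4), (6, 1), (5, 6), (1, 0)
Testing each pair:
(3, 0): LHS = 0, RHS = 0 → satisfies claim
(5, 4): LHS = 400, RHS = 100 → counterexample
(6, 1): LHS = 36, RHS = 36 → satisfies claim
(5, 6): LHS = 900, RHS = 150 → counterexample
(1, 0): LHS = 0, RHS = 0 → satisfies claim

That makes 2 counterexamples.

Answer: 2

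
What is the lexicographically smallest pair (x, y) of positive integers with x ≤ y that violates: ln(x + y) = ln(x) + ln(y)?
(x, y) = (1, 1)

Substituting (1, 1) into the claim:
LHS = ln(1 + 1) = ln(2) ≈ 0.6931
RHS = ln(1) + ln(1) = 0

Since LHS ≠ RHS, this pair disproves the claim, and no lexicographically smaller pair (x ≤ y, positive integers) does.

For instance (2, 3) is also a counterexample (LHS = ln(5) ≈ 1.609, RHS = ln(2) + ln(3) ≈ 1.792), but it's lexicographically larger.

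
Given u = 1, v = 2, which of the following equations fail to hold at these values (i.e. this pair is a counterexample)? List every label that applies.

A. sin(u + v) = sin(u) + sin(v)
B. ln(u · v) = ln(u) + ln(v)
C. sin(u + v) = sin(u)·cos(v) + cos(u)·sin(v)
Evaluating each claim at the given values:
A. LHS = sin(3) ≈ 0.1411, RHS = sin(1) + sin(2) ≈ 1.751 → fails here (LHS ≠ RHS)
B. LHS = ln(2) ≈ 0.6931, RHS = ln(2) ≈ 0.6931 → holds here (LHS = RHS)
C. LHS = sin(3) ≈ 0.1411, RHS = sin(1)·cos(2) + sin(2)·cos(1) ≈ 0.1411 → holds here (LHS = RHS)

Answer: A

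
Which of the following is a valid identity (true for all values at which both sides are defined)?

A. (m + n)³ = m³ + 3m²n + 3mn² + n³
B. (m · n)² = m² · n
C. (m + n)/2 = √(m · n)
A

A: holds — e.g. at (3, 4), both sides equal 343.
B: fails at (4, 5) — LHS = 400, RHS = 80.
C: fails at (4, 6) — LHS = 5, RHS = 2·√(6) ≈ 4.899.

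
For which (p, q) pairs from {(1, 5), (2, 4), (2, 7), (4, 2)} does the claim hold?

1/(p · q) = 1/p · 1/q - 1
Testing each pair:
(1, 5): LHS = 1/5, RHS = -4/5 → fails
(2, 4): LHS = 1/8, RHS = -7/8 → fails
(2, 7): LHS = 1/14, RHS = -13/14 → fails
(4, 2): LHS = 1/8, RHS = -7/8 → fails

No pair satisfies the claim.

Answer: None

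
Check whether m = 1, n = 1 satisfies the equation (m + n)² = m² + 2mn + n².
Holds

Substituting m = 1, n = 1:

LHS = (1 + 1)² = 4
RHS = 1² + 2·1·1 + 1² = 4

LHS = RHS, so the equation holds at this point.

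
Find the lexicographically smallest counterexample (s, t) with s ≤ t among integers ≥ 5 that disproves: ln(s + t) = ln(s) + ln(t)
Substituting (5, 5) into the claim:
LHS = ln(5 + 5) = ln(10) ≈ 2.303
RHS = ln(5) + ln(5) = 2·ln(5) ≈ 3.219

Since LHS ≠ RHS, this pair disproves the claim, and no lexicographically smaller pair (s ≤ t, integers ≥ 5) does.

For instance (6, 9) is also a counterexample (LHS = ln(15) ≈ 2.708, RHS = ln(6) + ln(9) ≈ 3.989), but it's lexicographically larger.

Answer: (s, t) = (5, 5)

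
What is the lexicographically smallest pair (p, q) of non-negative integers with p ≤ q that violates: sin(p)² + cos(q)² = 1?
(p, q) = (0, 1)

Substituting (0, 1) into the claim:
LHS = sin(0)² + cos(1)² = cos(1)² ≈ 0.2919
RHS = 1

Since LHS ≠ RHS, this pair disproves the claim, and no lexicographically smaller pair (p ≤ q, non-negative integers) does.

For instance (1, 2) is also a counterexample (LHS = cos(2)² + sin(1)² ≈ 0.8813, RHS = 1), but it's lexicographically larger.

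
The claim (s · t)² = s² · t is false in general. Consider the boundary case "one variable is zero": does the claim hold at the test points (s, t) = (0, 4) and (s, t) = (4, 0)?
At (0, 4): LHS = 0, RHS = 0 → equal
At (4, 0): LHS = 0, RHS = 0 → equal

So the claim does hold at both of these boundary points, even though it is not an identity.

Answer: Yes, holds at both test points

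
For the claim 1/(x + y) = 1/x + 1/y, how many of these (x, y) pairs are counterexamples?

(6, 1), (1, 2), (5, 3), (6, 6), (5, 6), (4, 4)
6

Testing each pair:
(6, 1): LHS = 1/7, RHS = 7/6 → counterexample
(1, 2): LHS = 1/3, RHS = 3/2 → counterexample
(5, 3): LHS = 1/8, RHS = 8/15 → counterexample
(6, 6): LHS = 1/12, RHS = 1/3 → counterexample
(5, 6): LHS = 1/11, RHS = 11/30 → counterexample
(4, 4): LHS = 1/8, RHS = 1/2 → counterexample

That makes 6 counterexamples.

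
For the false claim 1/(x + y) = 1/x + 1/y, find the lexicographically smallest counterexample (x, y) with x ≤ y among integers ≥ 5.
(x, y) = (5, 5)

Substituting (5, 5) into the claim:
LHS = 1/(5 + 5) = 1/10
RHS = 1/5 + 1/5 = 2/5

Since LHS ≠ RHS, this pair disproves the claim, and no lexicographically smaller pair (x ≤ y, integers ≥ 5) does.

For instance (5, 9) is also a counterexample (LHS = 1/14, RHS = 14/45), but it's lexicographically larger.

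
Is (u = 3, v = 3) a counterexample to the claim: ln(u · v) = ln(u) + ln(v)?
Substituting u = 3, v = 3:
LHS = ln(3 · 3) = ln(9) ≈ 2.197
RHS = ln(3) + ln(3) = 2·ln(3) ≈ 2.197

The sides agree, so this pair does not disprove the claim.

Answer: No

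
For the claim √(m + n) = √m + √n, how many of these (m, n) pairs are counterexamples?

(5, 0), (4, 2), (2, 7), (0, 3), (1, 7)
3

Testing each pair:
(5, 0): LHS = √(5) ≈ 2.236, RHS = √(5) ≈ 2.236 → satisfies claim
(4, 2): LHS = √(6) ≈ 2.449, RHS = √(2) + 2 ≈ 3.414 → counterexample
(2, 7): LHS = 3, RHS = √(2) + √(7) ≈ 4.06 → counterexample
(0, 3): LHS = √(3) ≈ 1.732, RHS = √(3) ≈ 1.732 → satisfies claim
(1, 7): LHS = 2·√(2) ≈ 2.828, RHS = 1 + √(7) ≈ 3.646 → counterexample

That makes 3 counterexamples.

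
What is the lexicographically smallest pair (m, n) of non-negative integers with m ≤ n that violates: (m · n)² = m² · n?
(m, n) = (1, 2)

At (0, 3): both sides equal 0, so it holds there.

Substituting (1, 2) into the claim:
LHS = (1 · 2)² = 4
RHS = 1² · 2 = 2

Since LHS ≠ RHS, this pair disproves the claim, and no lexicographically smaller pair (m ≤ n, non-negative integers) does.

For instance (1, 3) is also a counterexample (LHS = 9, RHS = 3), but it's lexicographically larger.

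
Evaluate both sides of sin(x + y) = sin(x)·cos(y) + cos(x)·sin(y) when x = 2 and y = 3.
LHS = sin(2 + 3) = sin(5) ≈ -0.9589
RHS = sin(2)·cos(3) + cos(2)·sin(3) = sin(2)·cos(3) + sin(3)·cos(2) ≈ -0.9589

LHS = RHS: the two sides agree.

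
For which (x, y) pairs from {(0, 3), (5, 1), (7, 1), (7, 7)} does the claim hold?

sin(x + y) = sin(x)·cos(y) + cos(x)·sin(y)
All pairs

Testing each pair:
(0, 3): LHS = sin(3) ≈ 0.1411, RHS = sin(3) ≈ 0.1411 → holds
(5, 1): LHS = sin(6) ≈ -0.2794, RHS = sin(5)·cos(1) + sin(1)·cos(5) ≈ -0.2794 → holds
(7, 1): LHS = sin(8) ≈ 0.9894, RHS = sin(7)·cos(1) + sin(1)·cos(7) ≈ 0.9894 → holds
(7, 7): LHS = sin(14) ≈ 0.9906, RHS = 2·sin(7)·cos(7) ≈ 0.9906 → holds

Every pair satisfies the claim.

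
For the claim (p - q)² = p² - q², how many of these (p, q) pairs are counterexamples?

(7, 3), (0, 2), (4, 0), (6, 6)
Testing each pair:
(7, 3): LHS = 16, RHS = 40 → counterexample
(0, 2): LHS = 4, RHS = -4 → counterexample
(4, 0): LHS = 16, RHS = 16 → satisfies claim
(6, 6): LHS = 0, RHS = 0 → satisfies claim

That makes 2 counterexamples.

Answer: 2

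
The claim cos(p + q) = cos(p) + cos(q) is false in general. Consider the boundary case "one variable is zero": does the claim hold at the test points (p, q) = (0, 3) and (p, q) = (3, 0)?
No, fails at both test points

At (0, 3): LHS = cos(3) ≈ -0.99 ≠ RHS = cos(3) + 1 ≈ 0.01001
At (3, 0): LHS = cos(3) ≈ -0.99 ≠ RHS = cos(3) + 1 ≈ 0.01001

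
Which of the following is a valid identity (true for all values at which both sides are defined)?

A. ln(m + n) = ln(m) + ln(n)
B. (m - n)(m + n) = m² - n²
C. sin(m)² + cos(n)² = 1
A: fails at (4, 5) — LHS = ln(9) ≈ 2.197, RHS = ln(4) + ln(5) ≈ 2.996.
B: holds — e.g. at (3, 5), both sides equal -16.
C: fails at (4, 5) — LHS = cos(5)² + sin(4)² ≈ 0.6532, RHS = 1.

Answer: B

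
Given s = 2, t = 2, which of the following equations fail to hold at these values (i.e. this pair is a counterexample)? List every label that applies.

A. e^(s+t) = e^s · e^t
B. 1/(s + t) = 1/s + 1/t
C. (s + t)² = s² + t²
B, C

Evaluating each claim at the given values:
A. LHS = e^4 ≈ 54.6, RHS = e^4 ≈ 54.6 → holds here (LHS = RHS)
B. LHS = 1/4, RHS = 1 → fails here (LHS ≠ RHS)
C. LHS = 16, RHS = 8 → fails here (LHS ≠ RHS)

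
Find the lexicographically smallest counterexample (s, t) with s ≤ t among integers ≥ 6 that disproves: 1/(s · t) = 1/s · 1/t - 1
Substituting (6, 6) into the claim:
LHS = 1/(6 · 6) = 1/36
RHS = 1/6 · 1/6 - 1 = -35/36

Since LHS ≠ RHS, this pair disproves the claim, and no lexicographically smaller pair (s ≤ t, integers ≥ 6) does.

For instance (8, 8) is also a counterexample (LHS = 1/64, RHS = -63/64), but it's lexicographically larger.

Answer: (s, t) = (6, 6)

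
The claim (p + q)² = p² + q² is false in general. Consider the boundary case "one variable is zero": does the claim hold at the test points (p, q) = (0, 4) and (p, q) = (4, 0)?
Yes, holds at both test points

At (0, 4): LHS = 16, RHS = 16 → equal
At (4, 0): LHS = 16, RHS = 16 → equal

So the claim does hold at both of these boundary points, even though it is not an identity.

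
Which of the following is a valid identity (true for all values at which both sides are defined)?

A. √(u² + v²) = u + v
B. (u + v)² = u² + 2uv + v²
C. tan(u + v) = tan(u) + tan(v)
B

A: fails at (1, 2) — LHS = √(5) ≈ 2.236, RHS = 3.
B: holds — e.g. at (1, 3), both sides equal 16.
C: fails at (3, 4) — LHS = tan(7) ≈ 0.8714, RHS = tan(3) + tan(4) ≈ 1.015.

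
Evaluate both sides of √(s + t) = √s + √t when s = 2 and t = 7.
LHS = √(2 + 7) = 3
RHS = √2 + √7 = √(2) + √(7) ≈ 4.06

LHS ≠ RHS (they differ by about 1.06), so the equation does not hold here.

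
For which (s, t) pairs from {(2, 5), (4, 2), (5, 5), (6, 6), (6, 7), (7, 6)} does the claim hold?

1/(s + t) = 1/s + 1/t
None

Testing each pair:
(2, 5): LHS = 1/7, RHS = 7/10 → fails
(4, 2): LHS = 1/6, RHS = 3/4 → fails
(5, 5): LHS = 1/10, RHS = 2/5 → fails
(6, 6): LHS = 1/12, RHS = 1/3 → fails
(6, 7): LHS = 1/13, RHS = 13/42 → fails
(7, 6): LHS = 1/13, RHS = 13/42 → fails

No pair satisfies the claim.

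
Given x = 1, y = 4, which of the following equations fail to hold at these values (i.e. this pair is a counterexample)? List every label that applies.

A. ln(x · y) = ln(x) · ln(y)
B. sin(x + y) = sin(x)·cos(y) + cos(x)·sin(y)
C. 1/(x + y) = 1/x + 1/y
A, C

Evaluating each claim at the given values:
A. LHS = ln(4) ≈ 1.386, RHS = 0 → fails here (LHS ≠ RHS)
B. LHS = sin(5) ≈ -0.9589, RHS = sin(1)·cos(4) + sin(4)·cos(1) ≈ -0.9589 → holds here (LHS = RHS)
C. LHS = 1/5, RHS = 5/4 → fails here (LHS ≠ RHS)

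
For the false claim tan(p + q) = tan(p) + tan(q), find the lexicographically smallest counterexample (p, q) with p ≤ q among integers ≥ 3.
Substituting (3, 3) into the claim:
LHS = tan(3 + 3) = tan(6) ≈ -0.291
RHS = tan(3) + tan(3) = 2·tan(3) ≈ -0.2851

Since LHS ≠ RHS, this pair disproves the claim, and no lexicographically smaller pair (p ≤ q, integers ≥ 3) does.

For instance (6, 10) is also a counterexample (LHS = tan(16) ≈ 0.3006, RHS = tan(6) + tan(10) ≈ 0.3574), but it's lexicographically larger.

Answer: (p, q) = (3, 3)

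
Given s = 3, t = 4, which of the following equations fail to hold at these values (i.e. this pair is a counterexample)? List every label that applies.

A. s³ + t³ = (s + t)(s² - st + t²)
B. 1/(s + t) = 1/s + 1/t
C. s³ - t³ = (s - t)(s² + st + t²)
B

Evaluating each claim at the given values:
A. LHS = 91, RHS = 91 → holds here (LHS = RHS)
B. LHS = 1/7, RHS = 7/12 → fails here (LHS ≠ RHS)
C. LHS = -37, RHS = -37 → holds here (LHS = RHS)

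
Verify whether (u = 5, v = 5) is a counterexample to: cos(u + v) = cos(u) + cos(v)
Yes

Substituting u = 5, v = 5:
LHS = cos(5 + 5) = cos(10) ≈ -0.8391
RHS = cos(5) + cos(5) = 2·cos(5) ≈ 0.5673

Since LHS ≠ RHS, this pair disproves the claim.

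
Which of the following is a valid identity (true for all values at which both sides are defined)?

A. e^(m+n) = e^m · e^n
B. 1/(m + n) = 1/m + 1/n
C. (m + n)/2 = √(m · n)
A

A: holds — e.g. at (2, 7), both sides equal e^9 ≈ 8103.
B: fails at (1, 5) — LHS = 1/6, RHS = 6/5.
C: fails at (4, 6) — LHS = 5, RHS = 2·√(6) ≈ 4.899.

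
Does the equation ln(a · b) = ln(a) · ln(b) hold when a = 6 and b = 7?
Fails

Substituting a = 6, b = 7:

LHS = ln(6 · 7) = ln(42) ≈ 3.738
RHS = ln(6) · ln(7) ≈ 3.487

LHS ≠ RHS, so the equation does not hold at this point.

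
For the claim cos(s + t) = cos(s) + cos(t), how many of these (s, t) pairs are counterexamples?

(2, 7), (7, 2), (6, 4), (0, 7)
4

Testing each pair:
(2, 7): LHS = cos(9) ≈ -0.9111, RHS = cos(2) + cos(7) ≈ 0.3378 → counterexample
(7, 2): LHS = cos(9) ≈ -0.9111, RHS = cos(2) + cos(7) ≈ 0.3378 → counterexample
(6, 4): LHS = cos(10) ≈ -0.8391, RHS = cos(4) + cos(6) ≈ 0.3065 → counterexample
(0, 7): LHS = cos(7) ≈ 0.7539, RHS = cos(7) + 1 ≈ 1.754 → counterexample

That makes 4 counterexamples.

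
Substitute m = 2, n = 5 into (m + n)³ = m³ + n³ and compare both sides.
LHS = (2 + 5)³ = 343
RHS = 2³ + 5³ = 133

LHS ≠ RHS, so the equation does not hold here.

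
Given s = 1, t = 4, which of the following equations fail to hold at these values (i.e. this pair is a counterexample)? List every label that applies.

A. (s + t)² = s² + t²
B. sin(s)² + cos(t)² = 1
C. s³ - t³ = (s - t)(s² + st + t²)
Evaluating each claim at the given values:
A. LHS = 25, RHS = 17 → fails here (LHS ≠ RHS)
B. LHS = cos(4)² + sin(1)² ≈ 1.135, RHS = 1 → fails here (LHS ≠ RHS)
C. LHS = -63, RHS = -63 → holds here (LHS = RHS)

Answer: A, B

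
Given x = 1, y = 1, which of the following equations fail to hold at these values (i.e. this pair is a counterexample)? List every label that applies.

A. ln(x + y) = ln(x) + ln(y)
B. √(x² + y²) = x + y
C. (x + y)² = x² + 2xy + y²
A, B

Evaluating each claim at the given values:
A. LHS = ln(2) ≈ 0.6931, RHS = 0 → fails here (LHS ≠ RHS)
B. LHS = √(2) ≈ 1.414, RHS = 2 → fails here (LHS ≠ RHS)
C. LHS = 4, RHS = 4 → holds here (LHS = RHS)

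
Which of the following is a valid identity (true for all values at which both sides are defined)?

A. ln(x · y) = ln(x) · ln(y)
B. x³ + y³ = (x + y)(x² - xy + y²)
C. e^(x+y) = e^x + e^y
A: fails at (2, 4) — LHS = ln(8) ≈ 2.079, RHS = ln(2)·ln(4) ≈ 0.9609.
B: holds — e.g. at (5, 5), both sides equal 250.
C: fails at (2, 4) — LHS = e^6 ≈ 403.4, RHS = e^2 + e^4 ≈ 61.99.

Answer: B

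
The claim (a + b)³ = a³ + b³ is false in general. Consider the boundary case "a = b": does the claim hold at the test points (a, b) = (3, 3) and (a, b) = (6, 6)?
At (3, 3): LHS = 216 ≠ RHS = 54
At (6, 6): LHS = 1728 ≠ RHS = 432

Answer: No, fails at both test points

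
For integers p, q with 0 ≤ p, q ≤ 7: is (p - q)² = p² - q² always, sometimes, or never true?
It holds at (p, q) = (5, 0) (both sides equal 25), but fails at (p, q) = (5, 6) (LHS = 1, RHS = -11).

Answer: Sometimes true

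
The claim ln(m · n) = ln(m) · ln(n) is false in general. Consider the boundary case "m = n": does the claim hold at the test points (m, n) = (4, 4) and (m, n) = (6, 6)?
No, fails at both test points

At (4, 4): LHS = ln(16) ≈ 2.773 ≠ RHS = ln(4)² ≈ 1.922
At (6, 6): LHS = ln(36) ≈ 3.584 ≠ RHS = ln(6)² ≈ 3.21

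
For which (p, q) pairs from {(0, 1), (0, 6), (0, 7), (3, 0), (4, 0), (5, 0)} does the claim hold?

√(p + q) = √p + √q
All pairs

Testing each pair:
(0, 1): LHS = 1, RHS = 1 → holds
(0, 6): LHS = √(6) ≈ 2.449, RHS = √(6) ≈ 2.449 → holds
(0, 7): LHS = √(7) ≈ 2.646, RHS = √(7) ≈ 2.646 → holds
(3, 0): LHS = √(3) ≈ 1.732, RHS = √(3) ≈ 1.732 → holds
(4, 0): LHS = 2, RHS = 2 → holds
(5, 0): LHS = √(5) ≈ 2.236, RHS = √(5) ≈ 2.236 → holds

Every pair satisfies the claim.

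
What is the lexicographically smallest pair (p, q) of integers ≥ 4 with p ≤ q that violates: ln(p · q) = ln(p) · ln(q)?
(p, q) = (4, 4)

Substituting (4, 4) into the claim:
LHS = ln(4 · 4) = ln(16) ≈ 2.773
RHS = ln(4) · ln(4) = ln(4)² ≈ 1.922

Since LHS ≠ RHS, this pair disproves the claim, and no lexicographically smaller pair (p ≤ q, integers ≥ 4) does.

For instance (9, 11) is also a counterexample (LHS = ln(99) ≈ 4.595, RHS = ln(9)·ln(11) ≈ 5.269), but it's lexicographically larger.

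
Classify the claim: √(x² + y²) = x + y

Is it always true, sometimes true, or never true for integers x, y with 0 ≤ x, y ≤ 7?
Sometimes true

It holds at (x, y) = (1, 0) (both sides equal 1), but fails at (x, y) = (3, 5) (LHS = √(34) ≈ 5.831, RHS = 8).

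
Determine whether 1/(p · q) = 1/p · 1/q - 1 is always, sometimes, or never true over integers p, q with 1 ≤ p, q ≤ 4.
The claim fails for every pair in the range. For instance at (p, q) = (1, 3): LHS = 1/3, RHS = -2/3.

Answer: Never true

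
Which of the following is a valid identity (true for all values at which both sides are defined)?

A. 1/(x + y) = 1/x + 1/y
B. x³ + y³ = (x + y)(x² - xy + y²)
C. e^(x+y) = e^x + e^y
A: fails at (1, 5) — LHS = 1/6, RHS = 6/5.
B: holds — e.g. at (1, 3), both sides equal 28.
C: fails at (2, 5) — LHS = e^7 ≈ 1097, RHS = e^2 + e^5 ≈ 155.8.

Answer: B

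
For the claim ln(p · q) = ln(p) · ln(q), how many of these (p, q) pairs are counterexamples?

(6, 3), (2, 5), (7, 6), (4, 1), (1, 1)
Testing each pair:
(6, 3): LHS = ln(18) ≈ 2.89, RHS = ln(3)·ln(6) ≈ 1.968 → counterexample
(2, 5): LHS = ln(10) ≈ 2.303, RHS = ln(2)·ln(5) ≈ 1.116 → counterexample
(7, 6): LHS = ln(42) ≈ 3.738, RHS = ln(6)·ln(7) ≈ 3.487 → counterexample
(4, 1): LHS = ln(4) ≈ 1.386, RHS = 0 → counterexample
(1, 1): LHS = 0, RHS = 0 → satisfies claim

That makes 4 counterexamples.

Answer: 4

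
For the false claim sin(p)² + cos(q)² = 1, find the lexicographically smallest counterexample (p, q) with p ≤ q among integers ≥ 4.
(p, q) = (4, 5)

Substituting (4, 5) into the claim:
LHS = sin(4)² + cos(5)² ≈ 0.6532
RHS = 1

Since LHS ≠ RHS, this pair disproves the claim, and no lexicographically smaller pair (p ≤ q, integers ≥ 4) does.

For instance (4, 7) is also a counterexample (LHS = cos(7)² + sin(4)² ≈ 1.141, RHS = 1), but it's lexicographically larger.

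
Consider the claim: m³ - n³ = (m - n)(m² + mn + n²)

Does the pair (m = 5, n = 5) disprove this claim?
Substituting m = 5, n = 5:
LHS = 5³ - 5³ = 0
RHS = (5 - 5)(5² + 5·5 + 5²) = 0

The sides agree, so this pair does not disprove the claim.

Answer: No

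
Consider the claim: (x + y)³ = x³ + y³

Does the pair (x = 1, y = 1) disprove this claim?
Yes

Substituting x = 1, y = 1:
LHS = (1 + 1)³ = 8
RHS = 1³ + 1³ = 2

Since LHS ≠ RHS, this pair disproves the claim.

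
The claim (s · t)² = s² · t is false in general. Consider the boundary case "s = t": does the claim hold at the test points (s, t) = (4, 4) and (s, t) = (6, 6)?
No, fails at both test points

At (4, 4): LHS = 256 ≠ RHS = 64
At (6, 6): LHS = 1296 ≠ RHS = 216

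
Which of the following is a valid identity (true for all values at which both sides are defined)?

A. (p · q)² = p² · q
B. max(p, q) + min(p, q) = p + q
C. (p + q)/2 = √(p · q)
A: fails at (2, 5) — LHS = 100, RHS = 20.
B: holds — e.g. at (4, 5), both sides equal 9.
C: fails at (3, 5) — LHS = 4, RHS = √(15) ≈ 3.873.

Answer: B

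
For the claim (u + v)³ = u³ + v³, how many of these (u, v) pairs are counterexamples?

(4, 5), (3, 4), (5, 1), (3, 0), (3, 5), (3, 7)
Testing each pair:
(4, 5): LHS = 729, RHS = 189 → counterexample
(3, 4): LHS = 343, RHS = 91 → counterexample
(5, 1): LHS = 216, RHS = 126 → counterexample
(3, 0): LHS = 27, RHS = 27 → satisfies claim
(3, 5): LHS = 512, RHS = 152 → counterexample
(3, 7): LHS = 1000, RHS = 370 → counterexample

That makes 5 counterexamples.

Answer: 5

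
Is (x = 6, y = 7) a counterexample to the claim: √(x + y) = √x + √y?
Substituting x = 6, y = 7:
LHS = √(6 + 7) = √(13) ≈ 3.606
RHS = √6 + √7 = √(6) + √(7) ≈ 5.095

Since LHS ≠ RHS, this pair disproves the claim.

Answer: Yes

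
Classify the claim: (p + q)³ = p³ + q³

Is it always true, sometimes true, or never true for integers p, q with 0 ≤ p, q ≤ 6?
It holds at (p, q) = (0, 6) (both sides equal 216), but fails at (p, q) = (5, 6) (LHS = 1331, RHS = 341).

Answer: Sometimes true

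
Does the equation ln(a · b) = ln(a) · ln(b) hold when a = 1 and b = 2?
Fails

Substituting a = 1, b = 2:

LHS = ln(1 · 2) = ln(2) ≈ 0.6931
RHS = ln(1) · ln(2) = 0

LHS ≠ RHS, so the equation does not hold at this point.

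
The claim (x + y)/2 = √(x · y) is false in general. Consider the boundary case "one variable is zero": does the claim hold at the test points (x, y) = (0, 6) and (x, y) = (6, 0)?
At (0, 6): LHS = 3 ≠ RHS = 0
At (6, 0): LHS = 3 ≠ RHS = 0

Answer: No, fails at both test points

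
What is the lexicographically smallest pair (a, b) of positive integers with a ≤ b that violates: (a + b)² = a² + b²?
Substituting (1, 1) into the claim:
LHS = (1 + 1)² = 4
RHS = 1² + 1² = 2

Since LHS ≠ RHS, this pair disproves the claim, and no lexicographically smaller pair (a ≤ b, positive integers) does.

For instance (7, 7) is also a counterexample (LHS = 196, RHS = 98), but it's lexicographically larger.

Answer: (a, b) = (1, 1)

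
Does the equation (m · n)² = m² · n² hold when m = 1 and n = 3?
Holds

Substituting m = 1, n = 3:

LHS = (1 · 3)² = 9
RHS = 1² · 3² = 9

LHS = RHS, so the equation holds at this point.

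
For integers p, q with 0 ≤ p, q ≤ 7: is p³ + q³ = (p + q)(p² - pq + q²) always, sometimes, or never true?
Always true

The identity holds for every pair in the range. For instance at (p, q) = (6, 4): both sides equal 280.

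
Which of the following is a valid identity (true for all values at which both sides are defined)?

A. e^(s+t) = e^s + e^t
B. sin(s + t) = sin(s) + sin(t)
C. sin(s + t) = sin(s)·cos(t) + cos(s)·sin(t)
C

A: fails at (0, 1) — LHS = e ≈ 2.718, RHS = 1 + e ≈ 3.718.
B: fails at (4, 4) — LHS = sin(8) ≈ 0.9894, RHS = 2·sin(4) ≈ -1.514.
C: holds — e.g. at (3, 5), both sides equal sin(8) ≈ 0.9894.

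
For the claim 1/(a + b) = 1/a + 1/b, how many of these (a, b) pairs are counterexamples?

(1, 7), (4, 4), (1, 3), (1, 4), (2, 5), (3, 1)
Testing each pair:
(1, 7): LHS = 1/8, RHS = 8/7 → counterexample
(4, 4): LHS = 1/8, RHS = 1/2 → counterexample
(1, 3): LHS = 1/4, RHS = 4/3 → counterexample
(1, 4): LHS = 1/5, RHS = 5/4 → counterexample
(2, 5): LHS = 1/7, RHS = 7/10 → counterexample
(3, 1): LHS = 1/4, RHS = 4/3 → counterexample

That makes 6 counterexamples.

Answer: 6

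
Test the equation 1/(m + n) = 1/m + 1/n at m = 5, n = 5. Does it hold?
Fails

Substituting m = 5, n = 5:

LHS = 1/(5 + 5) = 1/10
RHS = 1/5 + 1/5 = 2/5

LHS ≠ RHS, so the equation does not hold at this point.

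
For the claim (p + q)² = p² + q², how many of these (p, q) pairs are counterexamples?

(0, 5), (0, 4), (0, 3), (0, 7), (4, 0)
0

Testing each pair:
(0, 5): LHS = 25, RHS = 25 → satisfies claim
(0, 4): LHS = 16, RHS = 16 → satisfies claim
(0, 3): LHS = 9, RHS = 9 → satisfies claim
(0, 7): LHS = 49, RHS = 49 → satisfies claim
(4, 0): LHS = 16, RHS = 16 → satisfies claim

That makes 0 counterexamples.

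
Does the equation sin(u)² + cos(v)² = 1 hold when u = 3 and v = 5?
Substituting u = 3, v = 5:

LHS = sin(3)² + cos(5)² ≈ 0.1004
RHS = 1

LHS ≠ RHS, so the equation does not hold at this point.

Answer: Fails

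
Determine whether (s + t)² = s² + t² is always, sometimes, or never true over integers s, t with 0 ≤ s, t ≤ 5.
It holds at (s, t) = (4, 0) (both sides equal 16), but fails at (s, t) = (3, 4) (LHS = 49, RHS = 25).

Answer: Sometimes true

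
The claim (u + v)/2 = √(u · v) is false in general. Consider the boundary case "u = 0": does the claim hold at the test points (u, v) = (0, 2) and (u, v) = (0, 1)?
No, fails at both test points

At (0, 2): LHS = 1 ≠ RHS = 0
At (0, 1): LHS = 1/2 ≠ RHS = 0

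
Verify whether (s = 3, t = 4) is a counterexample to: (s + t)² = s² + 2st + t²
No

Substituting s = 3, t = 4:
LHS = (3 + 4)² = 49
RHS = 3² + 2·3·4 + 4² = 49

The sides agree, so this pair does not disprove the claim.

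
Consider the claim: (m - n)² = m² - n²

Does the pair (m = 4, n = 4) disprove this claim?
Substituting m = 4, n = 4:
LHS = (4 - 4)² = 0
RHS = 4² - 4² = 0

The sides agree, so this pair does not disprove the claim.

Answer: No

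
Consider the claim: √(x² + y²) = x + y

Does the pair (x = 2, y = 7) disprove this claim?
Substituting x = 2, y = 7:
LHS = √(2² + 7²) = √(53) ≈ 7.28
RHS = 2 + 7 = 9

Since LHS ≠ RHS, this pair disproves the claim.

Answer: Yes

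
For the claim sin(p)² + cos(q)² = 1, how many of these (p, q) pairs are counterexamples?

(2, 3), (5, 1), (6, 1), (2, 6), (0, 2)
5

Testing each pair:
(2, 3): LHS = sin(2)² + cos(3)² ≈ 1.807, RHS = 1 → counterexample
(5, 1): LHS = cos(1)² + sin(5)² ≈ 1.211, RHS = 1 → counterexample
(6, 1): LHS = sin(6)² + cos(1)² ≈ 0.37, RHS = 1 → counterexample
(2, 6): LHS = sin(2)² + cos(6)² ≈ 1.749, RHS = 1 → counterexample
(0, 2): LHS = cos(2)² ≈ 0.1732, RHS = 1 → counterexample

That makes 5 counterexamples.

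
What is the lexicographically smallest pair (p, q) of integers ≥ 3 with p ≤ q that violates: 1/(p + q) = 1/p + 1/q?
(p, q) = (3, 3)

Substituting (3, 3) into the claim:
LHS = 1/(3 + 3) = 1/6
RHS = 1/3 + 1/3 = 2/3

Since LHS ≠ RHS, this pair disproves the claim, and no lexicographically smaller pair (p ≤ q, integers ≥ 3) does.

For instance (6, 8) is also a counterexample (LHS = 1/14, RHS = 7/24), but it's lexicographically larger.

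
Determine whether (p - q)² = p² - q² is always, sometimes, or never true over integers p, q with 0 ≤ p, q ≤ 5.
Sometimes true

It holds at (p, q) = (3, 0) (both sides equal 9), but fails at (p, q) = (5, 4) (LHS = 1, RHS = 9).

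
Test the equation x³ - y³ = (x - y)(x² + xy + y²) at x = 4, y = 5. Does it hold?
Holds

Substituting x = 4, y = 5:

LHS = 4³ - 5³ = -61
RHS = (4 - 5)(4² + 4·5 + 5²) = -61

LHS = RHS, so the equation holds at this point.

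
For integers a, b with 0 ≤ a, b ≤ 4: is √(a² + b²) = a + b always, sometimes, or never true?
Sometimes true

It holds at (a, b) = (1, 0) (both sides equal 1), but fails at (a, b) = (2, 2) (LHS = 2·√(2) ≈ 2.828, RHS = 4).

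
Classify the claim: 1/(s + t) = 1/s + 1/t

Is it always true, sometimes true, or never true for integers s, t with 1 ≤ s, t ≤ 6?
Never true

The claim fails for every pair in the range. For instance at (s, t) = (5, 4): LHS = 1/9, RHS = 9/20.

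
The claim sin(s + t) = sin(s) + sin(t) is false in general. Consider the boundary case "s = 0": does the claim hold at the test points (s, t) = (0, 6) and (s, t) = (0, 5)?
Yes, holds at both test points

At (0, 6): LHS = sin(6) ≈ -0.2794, RHS = sin(6) ≈ -0.2794 → equal
At (0, 5): LHS = sin(5) ≈ -0.9589, RHS = sin(5) ≈ -0.9589 → equal

So the claim does hold at both of these boundary points, even though it is not an identity.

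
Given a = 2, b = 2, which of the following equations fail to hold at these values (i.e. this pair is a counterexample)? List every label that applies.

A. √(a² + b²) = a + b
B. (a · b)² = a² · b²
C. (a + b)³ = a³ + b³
Evaluating each claim at the given values:
A. LHS = 2·√(2) ≈ 2.828, RHS = 4 → fails here (LHS ≠ RHS)
B. LHS = 16, RHS = 16 → holds here (LHS = RHS)
C. LHS = 64, RHS = 16 → fails here (LHS ≠ RHS)

Answer: A, C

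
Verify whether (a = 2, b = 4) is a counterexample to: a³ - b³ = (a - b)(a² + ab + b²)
No

Substituting a = 2, b = 4:
LHS = 2³ - 4³ = -56
RHS = (2 - 4)(2² + 2·4 + 4²) = -56

The sides agree, so this pair does not disprove the claim.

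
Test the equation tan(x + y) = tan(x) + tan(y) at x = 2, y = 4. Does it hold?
Fails

Substituting x = 2, y = 4:

LHS = tan(2 + 4) = tan(6) ≈ -0.291
RHS = tan(2) + tan(4) ≈ -1.027

LHS ≠ RHS, so the equation does not hold at this point.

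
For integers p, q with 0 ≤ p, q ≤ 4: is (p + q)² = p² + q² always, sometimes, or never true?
It holds at (p, q) = (0, 0) (both sides equal 0), but fails at (p, q) = (4, 4) (LHS = 64, RHS = 32).

Answer: Sometimes true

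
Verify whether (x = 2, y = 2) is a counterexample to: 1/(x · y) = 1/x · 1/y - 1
Yes

Substituting x = 2, y = 2:
LHS = 1/(2 · 2) = 1/4
RHS = 1/2 · 1/2 - 1 = -3/4

Since LHS ≠ RHS, this pair disproves the claim.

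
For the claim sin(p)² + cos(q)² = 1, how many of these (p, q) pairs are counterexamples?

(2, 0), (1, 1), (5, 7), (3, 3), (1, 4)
3

Testing each pair:
(2, 0): LHS = sin(2)² + 1 ≈ 1.827, RHS = 1 → counterexample
(1, 1): LHS = cos(1)² + sin(1)² = 1, RHS = 1 → satisfies claim
(5, 7): LHS = cos(7)² + sin(5)² ≈ 1.488, RHS = 1 → counterexample
(3, 3): LHS = sin(3)² + cos(3)² = 1, RHS = 1 → satisfies claim
(1, 4): LHS = cos(4)² + sin(1)² ≈ 1.135, RHS = 1 → counterexample

That makes 3 counterexamples.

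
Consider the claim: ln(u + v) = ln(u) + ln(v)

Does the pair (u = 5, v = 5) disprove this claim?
Substituting u = 5, v = 5:
LHS = ln(5 + 5) = ln(10) ≈ 2.303
RHS = ln(5) + ln(5) = 2·ln(5) ≈ 3.219

Since LHS ≠ RHS, this pair disproves the claim.

Answer: Yes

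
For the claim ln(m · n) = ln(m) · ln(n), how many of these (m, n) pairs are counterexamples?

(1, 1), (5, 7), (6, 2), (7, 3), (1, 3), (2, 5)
5

Testing each pair:
(1, 1): LHS = 0, RHS = 0 → satisfies claim
(5, 7): LHS = ln(35) ≈ 3.555, RHS = ln(5)·ln(7) ≈ 3.132 → counterexample
(6, 2): LHS = ln(12) ≈ 2.485, RHS = ln(2)·ln(6) ≈ 1.242 → counterexample
(7, 3): LHS = ln(21) ≈ 3.045, RHS = ln(3)·ln(7) ≈ 2.138 → counterexample
(1, 3): LHS = ln(3) ≈ 1.099, RHS = 0 → counterexample
(2, 5): LHS = ln(10) ≈ 2.303, RHS = ln(2)·ln(5) ≈ 1.116 → counterexample

That makes 5 counterexamples.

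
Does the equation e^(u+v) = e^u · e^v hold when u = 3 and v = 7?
Substituting u = 3, v = 7:

LHS = e^(3+7) = e^10 ≈ 22026.5
RHS = e^3 · e^7 = e^10 ≈ 22026.5

LHS = RHS, so the equation holds at this point.

Answer: Holds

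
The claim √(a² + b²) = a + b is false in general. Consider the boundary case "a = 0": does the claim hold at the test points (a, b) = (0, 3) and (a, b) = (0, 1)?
At (0, 3): LHS = 3, RHS = 3 → equal
At (0, 1): LHS = 1, RHS = 1 → equal

So the claim does hold at both of these boundary points, even though it is not an identity.

Answer: Yes, holds at both test points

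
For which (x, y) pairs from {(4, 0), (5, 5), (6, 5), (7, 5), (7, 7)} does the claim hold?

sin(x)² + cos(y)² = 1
(5, 5), (7, 7)

Testing each pair:
(4, 0): LHS = sin(4)² + 1 ≈ 1.573, RHS = 1 → fails
(5, 5): LHS = cos(5)² + sin(5)² = 1, RHS = 1 → holds
(6, 5): LHS = sin(6)² + cos(5)² ≈ 0.1585, RHS = 1 → fails
(7, 5): LHS = cos(5)² + sin(7)² ≈ 0.5121, RHS = 1 → fails
(7, 7): LHS = sin(7)² + cos(7)² = 1, RHS = 1 → holds

2 of 5 pairs satisfy the claim.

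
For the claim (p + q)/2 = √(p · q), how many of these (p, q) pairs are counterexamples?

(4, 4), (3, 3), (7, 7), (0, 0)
Testing each pair:
(4, 4): LHS = 4, RHS = 4 → satisfies claim
(3, 3): LHS = 3, RHS = 3 → satisfies claim
(7, 7): LHS = 7, RHS = 7 → satisfies claim
(0, 0): LHS = 0, RHS = 0 → satisfies claim

That makes 0 counterexamples.

Answer: 0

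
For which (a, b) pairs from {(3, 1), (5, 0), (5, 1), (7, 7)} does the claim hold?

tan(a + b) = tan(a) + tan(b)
Testing each pair:
(3, 1): LHS = tan(4) ≈ 1.158, RHS = tan(3) + tan(1) ≈ 1.415 → fails
(5, 0): LHS = tan(5) ≈ -3.381, RHS = tan(5) ≈ -3.381 → holds
(5, 1): LHS = tan(6) ≈ -0.291, RHS = tan(5) + tan(1) ≈ -1.823 → fails
(7, 7): LHS = tan(14) ≈ 7.245, RHS = 2·tan(7) ≈ 1.743 → fails

1 of 4 pairs satisfies the claim.

Answer: (5, 0)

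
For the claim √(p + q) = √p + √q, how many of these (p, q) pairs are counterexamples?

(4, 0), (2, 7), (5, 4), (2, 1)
Testing each pair:
(4, 0): LHS = 2, RHS = 2 → satisfies claim
(2, 7): LHS = 3, RHS = √(2) + √(7) ≈ 4.06 → counterexample
(5, 4): LHS = 3, RHS = 2 + √(5) ≈ 4.236 → counterexample
(2, 1): LHS = √(3) ≈ 1.732, RHS = 1 + √(2) ≈ 2.414 → counterexample

That makes 3 counterexamples.

Answer: 3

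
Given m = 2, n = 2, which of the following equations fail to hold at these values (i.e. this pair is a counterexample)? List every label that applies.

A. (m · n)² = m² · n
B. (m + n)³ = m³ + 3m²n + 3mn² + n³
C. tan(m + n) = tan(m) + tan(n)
A, C

Evaluating each claim at the given values:
A. LHS = 16, RHS = 8 → fails here (LHS ≠ RHS)
B. LHS = 64, RHS = 64 → holds here (LHS = RHS)
C. LHS = tan(4) ≈ 1.158, RHS = 2·tan(2) ≈ -4.37 → fails here (LHS ≠ RHS)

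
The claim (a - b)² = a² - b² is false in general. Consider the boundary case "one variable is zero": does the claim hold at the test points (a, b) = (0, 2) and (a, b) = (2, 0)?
At (0, 2): LHS = 4 ≠ RHS = -4
At (2, 0): LHS = 4, RHS = 4 → equal

Answer: Only at (2, 0)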